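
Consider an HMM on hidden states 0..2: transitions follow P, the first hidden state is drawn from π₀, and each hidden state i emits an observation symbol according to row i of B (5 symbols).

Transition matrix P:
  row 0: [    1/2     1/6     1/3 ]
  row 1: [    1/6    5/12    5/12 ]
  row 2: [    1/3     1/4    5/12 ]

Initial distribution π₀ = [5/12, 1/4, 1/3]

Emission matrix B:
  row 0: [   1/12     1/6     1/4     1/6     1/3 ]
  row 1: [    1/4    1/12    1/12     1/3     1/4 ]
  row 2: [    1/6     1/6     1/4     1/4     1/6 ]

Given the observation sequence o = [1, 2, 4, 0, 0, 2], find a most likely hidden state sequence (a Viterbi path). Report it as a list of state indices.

path = [0, 0, 0, 1, 1, 2]

t=0: δ = [6.944e-02, 2.083e-02, 5.556e-02]  (obs o_0=1)
t=1: δ = [8.681e-03, 1.157e-03, 5.787e-03]  ψ = [0, 2, 0]  (obs o_1=2)
t=2: δ = [1.447e-03, 3.617e-04, 4.823e-04]  ψ = [0, 0, 0]  (obs o_2=4)
t=3: δ = [6.028e-05, 6.028e-05, 8.038e-05]  ψ = [0, 0, 0]  (obs o_3=0)
t=4: δ = [2.512e-06, 6.279e-06, 5.582e-06]  ψ = [0, 1, 2]  (obs o_4=0)
t=5: δ = [4.651e-07, 2.180e-07, 6.541e-07]  ψ = [2, 1, 1]  (obs o_5=2)
backtrack: best end state = 2; path = [0, 0, 0, 1, 1, 2]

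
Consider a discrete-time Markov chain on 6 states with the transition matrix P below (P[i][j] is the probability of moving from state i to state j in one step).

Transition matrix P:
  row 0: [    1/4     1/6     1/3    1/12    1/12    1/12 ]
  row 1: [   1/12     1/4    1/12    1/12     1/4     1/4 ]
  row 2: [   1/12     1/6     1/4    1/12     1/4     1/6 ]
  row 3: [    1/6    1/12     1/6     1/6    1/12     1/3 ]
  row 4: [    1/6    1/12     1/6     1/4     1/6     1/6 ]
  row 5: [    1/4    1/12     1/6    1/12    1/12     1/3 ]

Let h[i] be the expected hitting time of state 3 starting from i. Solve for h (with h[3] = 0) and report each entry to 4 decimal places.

First-step conditioning: h[3] = 0; for i ≠ 3, h[i] = 1 + Σ_k P[i][k]·h[k].
  h[0] = 1 + 1/4·h[0] + 1/6·h[1] + 1/3·h[2] + 1/12·h[4] + 1/12·h[5]
  h[1] = 1 + 1/12·h[0] + 1/4·h[1] + 1/12·h[2] + 1/4·h[4] + 1/4·h[5]
  h[2] = 1 + 1/12·h[0] + 1/6·h[1] + 1/4·h[2] + 1/4·h[4] + 1/6·h[5]
  h[4] = 1 + 1/6·h[0] + 1/12·h[1] + 1/6·h[2] + 1/6·h[4] + 1/6·h[5]
  h[5] = 1 + 1/4·h[0] + 1/12·h[1] + 1/6·h[2] + 1/12·h[4] + 1/3·h[5]
Solving the 5×5 linear system over states ≠ 3 gives exactly h = [45876/5033, 44820/5033, 44676/5033, 0, 5412/719, 46260/5033] (h[3] = 0 is the target).

h = [9.1150, 8.9052, 8.8766, 0.0000, 7.5271, 9.1913]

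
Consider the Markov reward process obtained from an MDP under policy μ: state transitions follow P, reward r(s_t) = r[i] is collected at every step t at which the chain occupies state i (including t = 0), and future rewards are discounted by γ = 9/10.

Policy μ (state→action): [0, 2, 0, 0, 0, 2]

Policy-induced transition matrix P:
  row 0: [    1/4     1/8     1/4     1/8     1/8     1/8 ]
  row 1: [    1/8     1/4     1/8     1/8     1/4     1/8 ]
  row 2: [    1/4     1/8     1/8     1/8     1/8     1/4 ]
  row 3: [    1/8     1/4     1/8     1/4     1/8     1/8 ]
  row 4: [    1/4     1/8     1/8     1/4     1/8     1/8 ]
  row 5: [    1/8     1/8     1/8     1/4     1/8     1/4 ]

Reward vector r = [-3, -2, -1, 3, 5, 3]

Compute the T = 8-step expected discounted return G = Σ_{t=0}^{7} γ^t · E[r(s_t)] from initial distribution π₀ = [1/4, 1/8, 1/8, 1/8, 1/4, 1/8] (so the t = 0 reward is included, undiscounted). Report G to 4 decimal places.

t=0: π = [0.2500, 0.1250, 0.1250, 0.1250, 0.2500, 0.1250], E[r] = 0.8750, γ^t·E[r] = 0.875000, running G = 0.875000
t=1: π = [0.2031, 0.1563, 0.1563, 0.1875, 0.1406, 0.1563], E[r] = 0.6563, γ^t·E[r] = 0.590625, running G = 1.465625
t=2: π = [0.1875, 0.1680, 0.1504, 0.1855, 0.1445, 0.1641], E[r] = 0.7227, γ^t·E[r] = 0.585352, running G = 2.050977
t=3: π = [0.1853, 0.1692, 0.1484, 0.1868, 0.1460, 0.1643], E[r] = 0.7405, γ^t·E[r] = 0.539809, running G = 2.590785
t=4: π = [0.1850, 0.1695, 0.1482, 0.1871, 0.1461, 0.1641], E[r] = 0.7424, γ^t·E[r] = 0.487069, running G = 3.077855
t=5: π = [0.1849, 0.1696, 0.1481, 0.1872, 0.1462, 0.1640], E[r] = 0.7425, γ^t·E[r] = 0.438462, running G = 3.516316
t=6: π = [0.1849, 0.1696, 0.1481, 0.1872, 0.1462, 0.1640], E[r] = 0.7426, γ^t·E[r] = 0.394626, running G = 3.910942
t=7: π = [0.1849, 0.1696, 0.1481, 0.1872, 0.1462, 0.1640], E[r] = 0.7426, γ^t·E[r] = 0.355163, running G = 4.266105

G = 4.2661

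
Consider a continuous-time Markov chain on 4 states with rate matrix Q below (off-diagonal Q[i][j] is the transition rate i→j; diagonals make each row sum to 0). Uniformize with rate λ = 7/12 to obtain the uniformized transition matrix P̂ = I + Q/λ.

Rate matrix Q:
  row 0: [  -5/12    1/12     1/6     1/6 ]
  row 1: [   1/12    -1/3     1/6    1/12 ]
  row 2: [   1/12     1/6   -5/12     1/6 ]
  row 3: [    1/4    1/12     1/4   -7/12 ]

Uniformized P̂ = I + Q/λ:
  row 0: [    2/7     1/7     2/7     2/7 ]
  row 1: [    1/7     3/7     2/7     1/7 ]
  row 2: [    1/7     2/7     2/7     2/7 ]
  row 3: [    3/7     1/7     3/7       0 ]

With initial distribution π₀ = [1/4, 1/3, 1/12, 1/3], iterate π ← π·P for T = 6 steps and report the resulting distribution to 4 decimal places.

t=0: π = [0.2500, 0.3333, 0.0833, 0.3333]
t=1: π = [0.2738, 0.2500, 0.3333, 0.1429]
t=2: π = [0.2228, 0.2619, 0.3061, 0.2092]
t=3: π = [0.2345, 0.2614, 0.3156, 0.1885]
t=4: π = [0.2302, 0.2626, 0.3126, 0.1945]
t=5: π = [0.2313, 0.2626, 0.3135, 0.1926]
t=6: π = [0.2309, 0.2627, 0.3132, 0.1932]

π = [0.2309, 0.2627, 0.3132, 0.1932]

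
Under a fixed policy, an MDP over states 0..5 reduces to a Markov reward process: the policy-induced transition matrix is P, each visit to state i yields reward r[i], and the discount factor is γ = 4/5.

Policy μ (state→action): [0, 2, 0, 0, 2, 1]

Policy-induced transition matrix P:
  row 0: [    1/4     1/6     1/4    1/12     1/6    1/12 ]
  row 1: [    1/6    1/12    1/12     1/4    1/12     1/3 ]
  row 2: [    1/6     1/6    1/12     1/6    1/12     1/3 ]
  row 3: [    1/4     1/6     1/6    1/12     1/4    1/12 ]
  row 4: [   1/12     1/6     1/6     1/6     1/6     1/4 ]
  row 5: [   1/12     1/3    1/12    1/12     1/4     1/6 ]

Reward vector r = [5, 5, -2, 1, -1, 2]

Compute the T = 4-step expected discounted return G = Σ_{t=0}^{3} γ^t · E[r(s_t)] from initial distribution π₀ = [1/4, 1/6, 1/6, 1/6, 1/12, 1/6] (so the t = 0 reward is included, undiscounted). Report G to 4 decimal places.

G = 5.7907

t=0: π = [0.2500, 0.1667, 0.1667, 0.1667, 0.0833, 0.1667], E[r] = 2.1667, γ^t·E[r] = 2.166667, running G = 2.166667
t=1: π = [0.1806, 0.1806, 0.1458, 0.1319, 0.1667, 0.1944], E[r] = 1.8681, γ^t·E[r] = 1.494444, running G = 3.661111
t=2: π = [0.1626, 0.1840, 0.1383, 0.1395, 0.1667, 0.2089], E[r] = 1.8472, γ^t·E[r] = 1.182222, running G = 4.843333
t=3: π = [0.1605, 0.1861, 0.1359, 0.1394, 0.1688, 0.2091], E[r] = 1.8504, γ^t·E[r] = 0.947383, running G = 5.790716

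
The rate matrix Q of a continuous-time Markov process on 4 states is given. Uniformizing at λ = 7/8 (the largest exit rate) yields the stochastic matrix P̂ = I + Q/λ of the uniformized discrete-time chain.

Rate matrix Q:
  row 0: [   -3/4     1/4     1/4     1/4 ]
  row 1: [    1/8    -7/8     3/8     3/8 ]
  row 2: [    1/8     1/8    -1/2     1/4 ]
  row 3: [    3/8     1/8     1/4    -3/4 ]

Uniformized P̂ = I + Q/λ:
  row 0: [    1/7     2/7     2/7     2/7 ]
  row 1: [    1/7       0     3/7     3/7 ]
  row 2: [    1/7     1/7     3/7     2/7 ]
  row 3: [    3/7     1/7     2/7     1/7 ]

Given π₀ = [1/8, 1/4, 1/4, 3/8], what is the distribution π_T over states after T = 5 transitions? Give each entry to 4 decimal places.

π = [0.2196, 0.1525, 0.3587, 0.2691]

t=0: π = [0.1250, 0.2500, 0.2500, 0.3750]
t=1: π = [0.2500, 0.1250, 0.3571, 0.2679]
t=2: π = [0.2194, 0.1607, 0.3546, 0.2653]
t=3: π = [0.2187, 0.1512, 0.3593, 0.2708]
t=4: π = [0.2202, 0.1525, 0.3587, 0.2686]
t=5: π = [0.2196, 0.1525, 0.3587, 0.2691]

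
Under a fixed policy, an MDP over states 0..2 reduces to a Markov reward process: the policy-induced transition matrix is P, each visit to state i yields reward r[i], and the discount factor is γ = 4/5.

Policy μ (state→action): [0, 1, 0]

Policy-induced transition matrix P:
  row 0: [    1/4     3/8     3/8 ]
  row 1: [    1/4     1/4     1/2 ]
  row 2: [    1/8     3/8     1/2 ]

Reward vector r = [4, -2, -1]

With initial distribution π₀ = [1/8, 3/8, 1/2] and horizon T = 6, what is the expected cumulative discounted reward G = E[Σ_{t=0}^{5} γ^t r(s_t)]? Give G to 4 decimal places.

G = -1.7860

t=0: π = [0.1250, 0.3750, 0.5000], E[r] = -0.7500, γ^t·E[r] = -0.750000, running G = -0.750000
t=1: π = [0.1875, 0.3281, 0.4844], E[r] = -0.3906, γ^t·E[r] = -0.312500, running G = -1.062500
t=2: π = [0.1895, 0.3340, 0.4766], E[r] = -0.3867, γ^t·E[r] = -0.247500, running G = -1.310000
t=3: π = [0.1904, 0.3333, 0.4763], E[r] = -0.3811, γ^t·E[r] = -0.195125, running G = -1.505125
t=4: π = [0.1905, 0.3333, 0.4762], E[r] = -0.3810, γ^t·E[r] = -0.156075, running G = -1.661200
t=5: π = [0.1905, 0.3333, 0.4762], E[r] = -0.3810, γ^t·E[r] = -0.124831, running G = -1.786031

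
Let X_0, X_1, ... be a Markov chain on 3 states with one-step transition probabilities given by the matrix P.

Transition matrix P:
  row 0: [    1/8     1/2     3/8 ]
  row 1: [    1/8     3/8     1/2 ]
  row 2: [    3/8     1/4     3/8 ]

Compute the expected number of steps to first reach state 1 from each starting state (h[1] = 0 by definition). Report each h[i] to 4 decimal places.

First-step conditioning: h[1] = 0; for i ≠ 1, h[i] = 1 + Σ_k P[i][k]·h[k].
  h[0] = 1 + 1/8·h[0] + 3/8·h[2]
  h[2] = 1 + 3/8·h[0] + 3/8·h[2]
Solving the 2×2 linear system over states ≠ 1 gives exactly h = [32/13, 0, 40/13] (h[1] = 0 is the target).

h = [2.4615, 0.0000, 3.0769]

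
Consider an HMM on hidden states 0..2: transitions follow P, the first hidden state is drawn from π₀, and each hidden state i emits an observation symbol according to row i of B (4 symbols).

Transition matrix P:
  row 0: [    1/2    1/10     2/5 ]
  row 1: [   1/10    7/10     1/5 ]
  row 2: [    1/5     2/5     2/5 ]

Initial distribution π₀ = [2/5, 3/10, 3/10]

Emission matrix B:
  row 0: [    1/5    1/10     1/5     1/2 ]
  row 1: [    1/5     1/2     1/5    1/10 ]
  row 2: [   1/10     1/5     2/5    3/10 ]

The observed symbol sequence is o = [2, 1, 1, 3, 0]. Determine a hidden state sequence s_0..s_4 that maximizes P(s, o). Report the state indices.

t=0: δ = [8.000e-02, 6.000e-02, 1.200e-01]  (obs o_0=2)
t=1: δ = [4.000e-03, 2.400e-02, 9.600e-03]  ψ = [0, 2, 2]  (obs o_1=1)
t=2: δ = [2.400e-04, 8.400e-03, 9.600e-04]  ψ = [1, 1, 1]  (obs o_2=1)
t=3: δ = [4.200e-04, 5.880e-04, 5.040e-04]  ψ = [1, 1, 1]  (obs o_3=3)
t=4: δ = [4.200e-05, 8.232e-05, 2.016e-05]  ψ = [0, 1, 2]  (obs o_4=0)
backtrack: best end state = 1; path = [2, 1, 1, 1, 1]

path = [2, 1, 1, 1, 1]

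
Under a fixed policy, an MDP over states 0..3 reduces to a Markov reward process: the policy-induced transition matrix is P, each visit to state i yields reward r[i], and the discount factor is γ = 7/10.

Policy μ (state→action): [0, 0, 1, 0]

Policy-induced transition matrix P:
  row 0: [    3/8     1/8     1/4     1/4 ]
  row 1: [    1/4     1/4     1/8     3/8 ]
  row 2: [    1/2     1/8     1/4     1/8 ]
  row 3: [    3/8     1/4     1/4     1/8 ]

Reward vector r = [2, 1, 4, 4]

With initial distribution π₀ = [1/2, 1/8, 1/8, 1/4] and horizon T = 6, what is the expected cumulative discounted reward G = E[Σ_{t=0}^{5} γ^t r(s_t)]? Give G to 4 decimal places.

t=0: π = [0.5000, 0.1250, 0.1250, 0.2500], E[r] = 2.6250, γ^t·E[r] = 2.625000, running G = 2.625000
t=1: π = [0.3750, 0.1719, 0.2344, 0.2188], E[r] = 2.7344, γ^t·E[r] = 1.914063, running G = 4.539063
t=2: π = [0.3828, 0.1738, 0.2285, 0.2148], E[r] = 2.7129, γ^t·E[r] = 1.329316, running G = 5.868379
t=3: π = [0.3818, 0.1736, 0.2283, 0.2163], E[r] = 2.7156, γ^t·E[r] = 0.931443, running G = 6.799822
t=4: π = [0.3818, 0.1737, 0.2283, 0.2161], E[r] = 2.7151, γ^t·E[r] = 0.651900, running G = 7.451721
t=5: π = [0.3818, 0.1737, 0.2283, 0.2162], E[r] = 2.7152, γ^t·E[r] = 0.456337, running G = 7.908058

G = 7.9081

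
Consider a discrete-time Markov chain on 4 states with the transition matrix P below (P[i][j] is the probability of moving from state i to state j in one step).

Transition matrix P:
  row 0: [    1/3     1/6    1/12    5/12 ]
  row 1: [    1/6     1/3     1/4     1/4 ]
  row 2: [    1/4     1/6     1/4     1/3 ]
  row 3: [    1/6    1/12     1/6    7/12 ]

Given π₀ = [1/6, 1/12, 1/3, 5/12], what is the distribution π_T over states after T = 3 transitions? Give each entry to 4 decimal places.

t=0: π = [0.1667, 0.0833, 0.3333, 0.4167]
t=1: π = [0.2222, 0.1458, 0.1875, 0.4444]
t=2: π = [0.2193, 0.1539, 0.1759, 0.4508]
t=3: π = [0.2179, 0.1548, 0.1759, 0.4515]

π = [0.2179, 0.1548, 0.1759, 0.4515]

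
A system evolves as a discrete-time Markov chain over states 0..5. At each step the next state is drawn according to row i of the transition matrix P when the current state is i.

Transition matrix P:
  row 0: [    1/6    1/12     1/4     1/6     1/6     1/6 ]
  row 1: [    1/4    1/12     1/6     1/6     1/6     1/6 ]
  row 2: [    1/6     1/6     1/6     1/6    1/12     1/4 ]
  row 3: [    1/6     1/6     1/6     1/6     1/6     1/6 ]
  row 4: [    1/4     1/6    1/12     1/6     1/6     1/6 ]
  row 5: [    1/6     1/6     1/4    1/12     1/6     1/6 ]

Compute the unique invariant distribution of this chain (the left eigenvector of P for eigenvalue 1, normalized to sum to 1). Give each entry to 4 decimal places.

π = [0.1909, 0.1392, 0.1851, 0.1515, 0.1512, 0.1821]

Balance equations π_j = Σ_i π_i·P[i][j]:
  π_0 = 1/6·π_0 + 1/4·π_1 + 1/6·π_2 + 1/6·π_3 + 1/4·π_4 + 1/6·π_5
  π_1 = 1/12·π_0 + 1/12·π_1 + 1/6·π_2 + 1/6·π_3 + 1/6·π_4 + 1/6·π_5
  π_2 = 1/4·π_0 + 1/6·π_1 + 1/6·π_2 + 1/6·π_3 + 1/12·π_4 + 1/4·π_5
  π_3 = 1/6·π_0 + 1/6·π_1 + 1/6·π_2 + 1/6·π_3 + 1/6·π_4 + 1/12·π_5
  π_4 = 1/6·π_0 + 1/6·π_1 + 1/12·π_2 + 1/6·π_3 + 1/6·π_4 + 1/6·π_5
  normalize: π_0 + π_1 + π_2 + π_3 + π_4 + π_5 = 1
Solving the linear system gives exactly π = [12773/66921, 9313/66921, 4130/22307, 10138/66921, 10121/66921, 4062/22307].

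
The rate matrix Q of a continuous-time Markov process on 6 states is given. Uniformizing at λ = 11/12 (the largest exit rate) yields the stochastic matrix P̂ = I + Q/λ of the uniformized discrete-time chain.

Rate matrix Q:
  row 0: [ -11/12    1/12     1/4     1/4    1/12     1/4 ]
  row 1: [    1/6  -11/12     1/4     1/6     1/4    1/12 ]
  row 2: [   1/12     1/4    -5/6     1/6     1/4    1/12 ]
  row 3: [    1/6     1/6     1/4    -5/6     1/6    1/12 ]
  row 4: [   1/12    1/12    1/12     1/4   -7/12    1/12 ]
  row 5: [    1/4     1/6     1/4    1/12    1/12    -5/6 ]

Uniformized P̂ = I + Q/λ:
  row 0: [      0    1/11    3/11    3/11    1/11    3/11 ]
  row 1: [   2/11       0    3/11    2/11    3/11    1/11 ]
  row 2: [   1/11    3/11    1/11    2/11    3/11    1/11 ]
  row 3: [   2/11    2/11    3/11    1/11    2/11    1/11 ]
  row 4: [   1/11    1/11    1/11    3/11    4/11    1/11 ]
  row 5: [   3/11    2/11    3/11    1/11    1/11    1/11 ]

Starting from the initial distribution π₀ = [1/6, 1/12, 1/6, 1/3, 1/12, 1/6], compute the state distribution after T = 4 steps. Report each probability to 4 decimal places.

π = [0.1296, 0.1410, 0.1950, 0.1874, 0.2323, 0.1146]

t=0: π = [0.1667, 0.0833, 0.1667, 0.3333, 0.0833, 0.1667]
t=1: π = [0.1439, 0.1591, 0.2273, 0.1591, 0.1894, 0.1212]
t=2: π = [0.1288, 0.1433, 0.1970, 0.1866, 0.2273, 0.1171]
t=3: π = [0.1305, 0.1413, 0.1956, 0.1866, 0.2317, 0.1143]
t=4: π = [0.1296, 0.1410, 0.1950, 0.1874, 0.2323, 0.1146]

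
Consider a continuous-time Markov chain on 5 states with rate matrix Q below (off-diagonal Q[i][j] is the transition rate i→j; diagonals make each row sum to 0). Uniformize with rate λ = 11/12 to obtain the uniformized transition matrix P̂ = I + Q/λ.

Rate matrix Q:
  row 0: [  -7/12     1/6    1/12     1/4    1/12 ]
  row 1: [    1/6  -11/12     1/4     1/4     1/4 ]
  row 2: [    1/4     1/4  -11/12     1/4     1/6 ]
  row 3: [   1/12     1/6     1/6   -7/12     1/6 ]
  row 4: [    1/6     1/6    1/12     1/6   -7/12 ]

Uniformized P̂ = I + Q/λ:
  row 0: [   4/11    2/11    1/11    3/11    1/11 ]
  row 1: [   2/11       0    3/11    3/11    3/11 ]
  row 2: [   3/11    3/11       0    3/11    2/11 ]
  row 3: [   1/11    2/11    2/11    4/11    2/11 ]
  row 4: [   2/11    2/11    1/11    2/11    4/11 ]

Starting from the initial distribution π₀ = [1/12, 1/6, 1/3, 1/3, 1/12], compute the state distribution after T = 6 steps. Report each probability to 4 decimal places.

t=0: π = [0.0833, 0.1667, 0.3333, 0.3333, 0.0833]
t=1: π = [0.1970, 0.1818, 0.1212, 0.2955, 0.2045]
t=2: π = [0.2018, 0.1598, 0.1398, 0.2810, 0.2176]
t=3: π = [0.2057, 0.1655, 0.1328, 0.2785, 0.2176]
t=4: π = [0.2060, 0.1638, 0.1342, 0.2783, 0.2177]
t=5: π = [0.2062, 0.1642, 0.1338, 0.2782, 0.2176]
t=6: π = [0.2062, 0.1641, 0.1339, 0.2782, 0.2176]

π = [0.2062, 0.1641, 0.1339, 0.2782, 0.2176]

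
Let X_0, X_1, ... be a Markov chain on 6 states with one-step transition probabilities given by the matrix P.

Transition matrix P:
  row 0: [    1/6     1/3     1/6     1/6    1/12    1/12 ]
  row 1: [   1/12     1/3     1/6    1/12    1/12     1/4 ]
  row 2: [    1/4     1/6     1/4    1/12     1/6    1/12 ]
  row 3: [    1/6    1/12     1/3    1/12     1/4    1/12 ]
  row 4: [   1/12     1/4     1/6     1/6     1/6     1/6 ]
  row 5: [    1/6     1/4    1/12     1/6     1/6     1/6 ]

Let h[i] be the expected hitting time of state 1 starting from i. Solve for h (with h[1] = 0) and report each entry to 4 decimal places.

First-step conditioning: h[1] = 0; for i ≠ 1, h[i] = 1 + Σ_k P[i][k]·h[k].
  h[0] = 1 + 1/6·h[0] + 1/6·h[2] + 1/6·h[3] + 1/12·h[4] + 1/12·h[5]
  h[2] = 1 + 1/4·h[0] + 1/4·h[2] + 1/12·h[3] + 1/6·h[4] + 1/12·h[5]
  h[3] = 1 + 1/6·h[0] + 1/3·h[2] + 1/12·h[3] + 1/4·h[4] + 1/12·h[5]
  h[4] = 1 + 1/12·h[0] + 1/6·h[2] + 1/6·h[3] + 1/6·h[4] + 1/6·h[5]
  h[5] = 1 + 1/6·h[0] + 1/12·h[2] + 1/6·h[3] + 1/6·h[4] + 1/6·h[5]
Solving the 5×5 linear system over states ≠ 1 gives exactly h = [69644/17071, 0, 81212/17071, 88552/17071, 76512/17071, 75548/17071] (h[1] = 0 is the target).

h = [4.0797, 0.0000, 4.7573, 5.1873, 4.4820, 4.4255]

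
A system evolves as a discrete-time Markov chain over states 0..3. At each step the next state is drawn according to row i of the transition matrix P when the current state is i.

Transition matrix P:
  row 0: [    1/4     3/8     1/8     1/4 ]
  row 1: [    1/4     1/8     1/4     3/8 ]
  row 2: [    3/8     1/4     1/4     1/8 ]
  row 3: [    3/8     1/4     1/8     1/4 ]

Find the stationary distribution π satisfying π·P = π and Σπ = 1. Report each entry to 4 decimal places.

π = [0.3049, 0.2561, 0.1794, 0.2596]

Balance equations π_j = Σ_i π_i·P[i][j]:
  π_0 = 1/4·π_0 + 1/4·π_1 + 3/8·π_2 + 3/8·π_3
  π_1 = 3/8·π_0 + 1/8·π_1 + 1/4·π_2 + 1/4·π_3
  π_2 = 1/8·π_0 + 1/4·π_1 + 1/4·π_2 + 1/8·π_3
  normalize: π_0 + π_1 + π_2 + π_3 = 1
Solving the linear system gives exactly π = [25/82, 21/82, 103/574, 149/574].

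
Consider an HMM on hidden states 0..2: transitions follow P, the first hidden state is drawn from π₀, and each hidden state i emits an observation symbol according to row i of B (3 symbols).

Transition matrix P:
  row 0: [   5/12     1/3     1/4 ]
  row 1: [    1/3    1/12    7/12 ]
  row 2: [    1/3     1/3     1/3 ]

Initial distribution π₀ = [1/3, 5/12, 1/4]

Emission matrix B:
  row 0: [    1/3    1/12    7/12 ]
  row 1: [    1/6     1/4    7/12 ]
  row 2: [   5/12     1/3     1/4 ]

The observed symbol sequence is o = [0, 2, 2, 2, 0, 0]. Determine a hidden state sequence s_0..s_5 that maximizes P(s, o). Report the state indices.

t=0: δ = [1.111e-01, 6.944e-02, 1.042e-01]  (obs o_0=0)
t=1: δ = [2.701e-02, 2.160e-02, 1.013e-02]  ψ = [0, 0, 1]  (obs o_1=2)
t=2: δ = [6.564e-03, 5.251e-03, 3.151e-03]  ψ = [0, 0, 1]  (obs o_2=2)
t=3: δ = [1.595e-03, 1.276e-03, 7.658e-04]  ψ = [0, 0, 1]  (obs o_3=2)
t=4: δ = [2.216e-04, 8.863e-05, 3.102e-04]  ψ = [0, 0, 1]  (obs o_4=0)
t=5: δ = [3.447e-05, 1.723e-05, 4.309e-05]  ψ = [2, 2, 2]  (obs o_5=0)
backtrack: best end state = 2; path = [0, 0, 0, 1, 2, 2]

path = [0, 0, 0, 1, 2, 2]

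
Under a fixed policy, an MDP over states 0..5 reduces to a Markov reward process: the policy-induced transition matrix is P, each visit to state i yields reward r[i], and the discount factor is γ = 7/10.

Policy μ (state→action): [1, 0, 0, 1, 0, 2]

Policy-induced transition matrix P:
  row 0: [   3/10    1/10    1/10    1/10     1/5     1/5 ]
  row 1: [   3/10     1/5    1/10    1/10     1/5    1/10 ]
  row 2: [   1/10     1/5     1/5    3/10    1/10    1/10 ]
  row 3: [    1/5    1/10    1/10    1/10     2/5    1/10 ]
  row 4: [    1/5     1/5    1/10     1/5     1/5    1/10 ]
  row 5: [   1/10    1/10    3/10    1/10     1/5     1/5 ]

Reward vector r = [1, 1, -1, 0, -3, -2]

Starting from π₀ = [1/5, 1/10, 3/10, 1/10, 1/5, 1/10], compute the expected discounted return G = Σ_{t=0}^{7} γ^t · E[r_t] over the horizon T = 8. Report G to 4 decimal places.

t=0: π = [0.2000, 0.1000, 0.3000, 0.1000, 0.2000, 0.1000], E[r] = -0.8000, γ^t·E[r] = -0.800000, running G = -0.800000
t=1: π = [0.1900, 0.1600, 0.1500, 0.1800, 0.1900, 0.1300], E[r] = -0.6300, γ^t·E[r] = -0.441000, running G = -1.241000
t=2: π = [0.2070, 0.1500, 0.1410, 0.1490, 0.2210, 0.1320], E[r] = -0.7110, γ^t·E[r] = -0.348390, running G = -1.589390
t=3: π = [0.2084, 0.1512, 0.1405, 0.1503, 0.2157, 0.1339], E[r] = -0.6958, γ^t·E[r] = -0.238659, running G = -1.828049
t=4: π = [0.2085, 0.1507, 0.1408, 0.1497, 0.2160, 0.1342], E[r] = -0.6981, γ^t·E[r] = -0.167604, running G = -1.995654
t=5: π = [0.2084, 0.1508, 0.1409, 0.1498, 0.2159, 0.1343], E[r] = -0.6979, γ^t·E[r] = -0.117288, running G = -2.112942
t=6: π = [0.2084, 0.1508, 0.1409, 0.1498, 0.2159, 0.1343], E[r] = -0.6979, γ^t·E[r] = -0.082109, running G = -2.195051
t=7: π = [0.2084, 0.1508, 0.1409, 0.1498, 0.2159, 0.1343], E[r] = -0.6979, γ^t·E[r] = -0.057476, running G = -2.252527

G = -2.2525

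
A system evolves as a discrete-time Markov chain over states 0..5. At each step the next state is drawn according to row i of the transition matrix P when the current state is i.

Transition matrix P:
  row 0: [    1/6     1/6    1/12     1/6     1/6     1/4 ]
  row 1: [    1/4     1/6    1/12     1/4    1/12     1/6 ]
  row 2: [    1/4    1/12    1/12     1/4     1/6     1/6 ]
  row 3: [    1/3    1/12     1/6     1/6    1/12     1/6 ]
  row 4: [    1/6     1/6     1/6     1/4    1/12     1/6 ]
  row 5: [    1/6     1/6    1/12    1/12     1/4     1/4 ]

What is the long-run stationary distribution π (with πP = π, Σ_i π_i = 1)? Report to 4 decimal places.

π = [0.2182, 0.1422, 0.1106, 0.1830, 0.1443, 0.2017]

Balance equations π_j = Σ_i π_i·P[i][j]:
  π_0 = 1/6·π_0 + 1/4·π_1 + 1/4·π_2 + 1/3·π_3 + 1/6·π_4 + 1/6·π_5
  π_1 = 1/6·π_0 + 1/6·π_1 + 1/12·π_2 + 1/12·π_3 + 1/6·π_4 + 1/6·π_5
  π_2 = 1/12·π_0 + 1/12·π_1 + 1/12·π_2 + 1/6·π_3 + 1/6·π_4 + 1/12·π_5
  π_3 = 1/6·π_0 + 1/4·π_1 + 1/4·π_2 + 1/6·π_3 + 1/4·π_4 + 1/12·π_5
  π_4 = 1/6·π_0 + 1/12·π_1 + 1/6·π_2 + 1/12·π_3 + 1/12·π_4 + 1/4·π_5
  normalize: π_0 + π_1 + π_2 + π_3 + π_4 + π_5 = 1
Solving the linear system gives exactly π = [29632/135785, 19309/135785, 15019/135785, 1911/10445, 3920/27157, 27382/135785].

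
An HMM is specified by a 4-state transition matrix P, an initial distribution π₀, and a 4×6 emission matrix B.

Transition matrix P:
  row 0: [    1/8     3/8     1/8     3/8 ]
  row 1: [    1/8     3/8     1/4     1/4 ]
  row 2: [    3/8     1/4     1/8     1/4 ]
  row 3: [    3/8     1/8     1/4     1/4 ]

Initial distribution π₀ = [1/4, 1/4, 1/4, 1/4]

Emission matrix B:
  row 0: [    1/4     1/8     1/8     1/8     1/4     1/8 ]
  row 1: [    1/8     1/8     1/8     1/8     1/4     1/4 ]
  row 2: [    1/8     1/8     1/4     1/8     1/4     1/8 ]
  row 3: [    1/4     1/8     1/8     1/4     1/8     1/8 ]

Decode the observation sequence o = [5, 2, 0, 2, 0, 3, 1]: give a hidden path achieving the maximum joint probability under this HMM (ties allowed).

t=0: δ = [3.125e-02, 6.250e-02, 3.125e-02, 3.125e-02]  (obs o_0=5)
t=1: δ = [1.465e-03, 2.930e-03, 3.906e-03, 1.953e-03]  ψ = [2, 1, 1, 1]  (obs o_1=2)
t=2: δ = [3.662e-04, 1.373e-04, 9.155e-05, 2.441e-04]  ψ = [2, 1, 1, 2]  (obs o_2=0)
t=3: δ = [1.144e-05, 1.717e-05, 1.526e-05, 1.717e-05]  ψ = [3, 0, 3, 0]  (obs o_3=2)
t=4: δ = [1.609e-06, 8.047e-07, 5.364e-07, 1.073e-06]  ψ = [3, 1, 1, 0]  (obs o_4=0)
t=5: δ = [5.029e-08, 7.544e-08, 3.353e-08, 1.509e-07]  ψ = [3, 0, 3, 0]  (obs o_5=3)
t=6: δ = [7.072e-09, 3.536e-09, 4.715e-09, 4.715e-09]  ψ = [3, 1, 3, 3]  (obs o_6=1)
backtrack: best end state = 0; path = [1, 2, 0, 3, 0, 3, 0]

path = [1, 2, 0, 3, 0, 3, 0]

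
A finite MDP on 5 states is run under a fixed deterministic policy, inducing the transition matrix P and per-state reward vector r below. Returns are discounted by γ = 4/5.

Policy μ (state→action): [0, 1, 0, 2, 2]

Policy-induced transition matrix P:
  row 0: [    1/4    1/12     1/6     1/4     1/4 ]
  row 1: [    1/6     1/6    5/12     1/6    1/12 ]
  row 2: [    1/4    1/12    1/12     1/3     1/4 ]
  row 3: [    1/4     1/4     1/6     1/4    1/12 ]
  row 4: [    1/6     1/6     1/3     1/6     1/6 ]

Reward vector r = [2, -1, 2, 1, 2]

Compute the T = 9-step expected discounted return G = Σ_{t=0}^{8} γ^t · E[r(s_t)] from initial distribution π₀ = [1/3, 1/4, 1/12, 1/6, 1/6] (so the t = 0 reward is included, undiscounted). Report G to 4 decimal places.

t=0: π = [0.3333, 0.2500, 0.0833, 0.1667, 0.1667], E[r] = 1.0833, γ^t·E[r] = 1.083333, running G = 1.083333
t=1: π = [0.2153, 0.1458, 0.2500, 0.2222, 0.1667], E[r] = 1.3403, γ^t·E[r] = 1.072222, running G = 2.155556
t=2: π = [0.2240, 0.1464, 0.2101, 0.2448, 0.1748], E[r] = 1.3160, γ^t·E[r] = 0.842222, running G = 2.997778
t=3: π = [0.2232, 0.1509, 0.2149, 0.2407, 0.1702], E[r] = 1.3066, γ^t·E[r] = 0.668963, running G = 3.666741
t=4: π = [0.2232, 0.1502, 0.2149, 0.2411, 0.1705], E[r] = 1.3082, γ^t·E[r] = 0.535839, running G = 4.202579
t=5: π = [0.2233, 0.1503, 0.2147, 0.2412, 0.1706], E[r] = 1.3081, γ^t·E[r] = 0.428626, running G = 4.631205
t=6: π = [0.2233, 0.1503, 0.2148, 0.2412, 0.1705], E[r] = 1.3080, γ^t·E[r] = 0.342897, running G = 4.974102
t=7: π = [0.2233, 0.1503, 0.2148, 0.2412, 0.1706], E[r] = 1.3081, γ^t·E[r] = 0.274319, running G = 5.248421
t=8: π = [0.2233, 0.1503, 0.2148, 0.2412, 0.1706], E[r] = 1.3081, γ^t·E[r] = 0.219455, running G = 5.467876

G = 5.4679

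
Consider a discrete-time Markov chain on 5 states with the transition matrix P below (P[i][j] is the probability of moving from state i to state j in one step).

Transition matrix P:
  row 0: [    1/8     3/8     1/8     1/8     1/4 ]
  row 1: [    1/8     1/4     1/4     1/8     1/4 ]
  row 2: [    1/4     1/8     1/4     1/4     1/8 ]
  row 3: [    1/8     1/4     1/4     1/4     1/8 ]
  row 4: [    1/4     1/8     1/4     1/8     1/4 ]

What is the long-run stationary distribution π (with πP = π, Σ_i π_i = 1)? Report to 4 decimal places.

π = [0.1784, 0.2189, 0.2277, 0.1754, 0.1996]

Balance equations π_j = Σ_i π_i·P[i][j]:
  π_0 = 1/8·π_0 + 1/8·π_1 + 1/4·π_2 + 1/8·π_3 + 1/4·π_4
  π_1 = 3/8·π_0 + 1/4·π_1 + 1/8·π_2 + 1/4·π_3 + 1/8·π_4
  π_2 = 1/8·π_0 + 1/4·π_1 + 1/4·π_2 + 1/4·π_3 + 1/4·π_4
  π_3 = 1/8·π_0 + 1/8·π_1 + 1/4·π_2 + 1/4·π_3 + 1/8·π_4
  normalize: π_0 + π_1 + π_2 + π_3 + π_4 = 1
Solving the linear system gives exactly π = [81/454, 795/3632, 827/3632, 637/3632, 725/3632].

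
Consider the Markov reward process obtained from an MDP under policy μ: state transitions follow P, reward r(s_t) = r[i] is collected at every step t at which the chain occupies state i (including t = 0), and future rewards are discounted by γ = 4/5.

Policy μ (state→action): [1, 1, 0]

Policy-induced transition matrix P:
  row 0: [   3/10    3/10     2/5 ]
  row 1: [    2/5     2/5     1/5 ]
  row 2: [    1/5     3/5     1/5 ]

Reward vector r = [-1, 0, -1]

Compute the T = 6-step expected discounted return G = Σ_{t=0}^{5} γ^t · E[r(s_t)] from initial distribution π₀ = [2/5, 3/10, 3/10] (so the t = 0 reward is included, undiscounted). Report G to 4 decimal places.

t=0: π = [0.4000, 0.3000, 0.3000], E[r] = -0.7000, γ^t·E[r] = -0.700000, running G = -0.700000
t=1: π = [0.3000, 0.4200, 0.2800], E[r] = -0.5800, γ^t·E[r] = -0.464000, running G = -1.164000
t=2: π = [0.3140, 0.4260, 0.2600], E[r] = -0.5740, γ^t·E[r] = -0.367360, running G = -1.531360
t=3: π = [0.3166, 0.4206, 0.2628], E[r] = -0.5794, γ^t·E[r] = -0.296653, running G = -1.828013
t=4: π = [0.3158, 0.4209, 0.2633], E[r] = -0.5791, γ^t·E[r] = -0.237199, running G = -2.065212
t=5: π = [0.3158, 0.4211, 0.2632], E[r] = -0.5789, γ^t·E[r] = -0.189699, running G = -2.254911

G = -2.2549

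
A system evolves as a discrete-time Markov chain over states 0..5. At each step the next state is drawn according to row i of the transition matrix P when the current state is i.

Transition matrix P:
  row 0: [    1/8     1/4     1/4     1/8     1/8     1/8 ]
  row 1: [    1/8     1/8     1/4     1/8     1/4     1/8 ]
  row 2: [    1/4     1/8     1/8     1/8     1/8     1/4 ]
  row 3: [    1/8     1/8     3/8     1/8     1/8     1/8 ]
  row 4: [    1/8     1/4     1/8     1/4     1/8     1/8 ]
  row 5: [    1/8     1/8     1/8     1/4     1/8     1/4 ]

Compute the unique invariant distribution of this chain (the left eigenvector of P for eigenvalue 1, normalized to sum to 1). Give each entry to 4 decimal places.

Balance equations π_j = Σ_i π_i·P[i][j]:
  π_0 = 1/8·π_0 + 1/8·π_1 + 1/4·π_2 + 1/8·π_3 + 1/8·π_4 + 1/8·π_5
  π_1 = 1/4·π_0 + 1/8·π_1 + 1/8·π_2 + 1/8·π_3 + 1/4·π_4 + 1/8·π_5
  π_2 = 1/4·π_0 + 1/4·π_1 + 1/8·π_2 + 3/8·π_3 + 1/8·π_4 + 1/8·π_5
  π_3 = 1/8·π_0 + 1/8·π_1 + 1/8·π_2 + 1/8·π_3 + 1/4·π_4 + 1/4·π_5
  π_4 = 1/8·π_0 + 1/4·π_1 + 1/8·π_2 + 1/8·π_3 + 1/8·π_4 + 1/8·π_5
  normalize: π_0 + π_1 + π_2 + π_3 + π_4 + π_5 = 1
Solving the linear system gives exactly π = [792/5257, 5961/36799, 1079/5257, 6060/36799, 5345/36799, 6336/36799].

π = [0.1507, 0.1620, 0.2053, 0.1647, 0.1452, 0.1722]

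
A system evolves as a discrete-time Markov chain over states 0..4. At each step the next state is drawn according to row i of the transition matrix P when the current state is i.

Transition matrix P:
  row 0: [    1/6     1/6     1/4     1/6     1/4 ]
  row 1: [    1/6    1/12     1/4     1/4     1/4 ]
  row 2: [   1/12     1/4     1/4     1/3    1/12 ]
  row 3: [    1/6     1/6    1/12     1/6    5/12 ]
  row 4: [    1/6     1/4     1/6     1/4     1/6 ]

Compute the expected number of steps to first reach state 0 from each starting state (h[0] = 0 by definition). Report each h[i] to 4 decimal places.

First-step conditioning: h[0] = 0; for i ≠ 0, h[i] = 1 + Σ_k P[i][k]·h[k].
  h[1] = 1 + 1/12·h[1] + 1/4·h[2] + 1/4·h[3] + 1/4·h[4]
  h[2] = 1 + 1/4·h[1] + 1/4·h[2] + 1/3·h[3] + 1/12·h[4]
  h[3] = 1 + 1/6·h[1] + 1/12·h[2] + 1/6·h[3] + 5/12·h[4]
  h[4] = 1 + 1/4·h[1] + 1/6·h[2] + 1/4·h[3] + 1/6·h[4]
Solving the 4×4 linear system over states ≠ 0 gives exactly h = [0, 6090/919, 6597/919, 6006/919, 6051/919] (h[0] = 0 is the target).

h = [0.0000, 6.6268, 7.1785, 6.5354, 6.5843]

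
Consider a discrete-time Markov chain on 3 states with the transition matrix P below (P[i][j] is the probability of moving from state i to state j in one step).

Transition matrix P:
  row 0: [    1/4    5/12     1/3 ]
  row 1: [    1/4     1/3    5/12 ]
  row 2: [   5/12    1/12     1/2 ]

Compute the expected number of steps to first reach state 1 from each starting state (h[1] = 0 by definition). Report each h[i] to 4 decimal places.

First-step conditioning: h[1] = 0; for i ≠ 1, h[i] = 1 + Σ_k P[i][k]·h[k].
  h[0] = 1 + 1/4·h[0] + 1/3·h[2]
  h[2] = 1 + 5/12·h[0] + 1/2·h[2]
Solving the 2×2 linear system over states ≠ 1 gives exactly h = [60/17, 0, 84/17] (h[1] = 0 is the target).

h = [3.5294, 0.0000, 4.9412]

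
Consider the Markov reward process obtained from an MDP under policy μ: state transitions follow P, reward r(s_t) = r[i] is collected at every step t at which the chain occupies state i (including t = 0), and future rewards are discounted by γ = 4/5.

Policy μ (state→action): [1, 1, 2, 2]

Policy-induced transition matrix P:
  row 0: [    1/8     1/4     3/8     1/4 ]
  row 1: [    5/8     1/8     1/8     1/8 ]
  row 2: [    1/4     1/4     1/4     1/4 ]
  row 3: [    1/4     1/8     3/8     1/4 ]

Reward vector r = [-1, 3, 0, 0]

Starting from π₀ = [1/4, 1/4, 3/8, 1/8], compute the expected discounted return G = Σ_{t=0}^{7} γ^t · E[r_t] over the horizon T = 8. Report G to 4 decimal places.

t=0: π = [0.2500, 0.2500, 0.3750, 0.1250], E[r] = 0.5000, γ^t·E[r] = 0.500000, running G = 0.500000
t=1: π = [0.3125, 0.2031, 0.2656, 0.2188], E[r] = 0.2969, γ^t·E[r] = 0.237500, running G = 0.737500
t=2: π = [0.2871, 0.1973, 0.2910, 0.2246], E[r] = 0.3047, γ^t·E[r] = 0.195000, running G = 0.932500
t=3: π = [0.2881, 0.1973, 0.2893, 0.2253], E[r] = 0.3037, γ^t·E[r] = 0.155500, running G = 1.088000
t=4: π = [0.2880, 0.1972, 0.2895, 0.2253], E[r] = 0.3036, γ^t·E[r] = 0.124338, running G = 1.212338
t=5: π = [0.2879, 0.1972, 0.2895, 0.2254], E[r] = 0.3036, γ^t·E[r] = 0.099488, running G = 1.311825
t=6: π = [0.2880, 0.1972, 0.2895, 0.2254], E[r] = 0.3036, γ^t·E[r] = 0.079586, running G = 1.391411
t=7: π = [0.2879, 0.1972, 0.2895, 0.2254], E[r] = 0.3036, γ^t·E[r] = 0.063670, running G = 1.455081

G = 1.4551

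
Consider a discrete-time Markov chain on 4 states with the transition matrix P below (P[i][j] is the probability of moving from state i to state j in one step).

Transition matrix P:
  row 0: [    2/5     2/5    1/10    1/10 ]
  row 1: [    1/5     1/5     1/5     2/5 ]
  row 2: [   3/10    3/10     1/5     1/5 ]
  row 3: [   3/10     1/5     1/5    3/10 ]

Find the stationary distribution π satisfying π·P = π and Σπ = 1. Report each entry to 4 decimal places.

Balance equations π_j = Σ_i π_i·P[i][j]:
  π_0 = 2/5·π_0 + 1/5·π_1 + 3/10·π_2 + 3/10·π_3
  π_1 = 2/5·π_0 + 1/5·π_1 + 3/10·π_2 + 1/5·π_3
  π_2 = 1/10·π_0 + 1/5·π_1 + 1/5·π_2 + 1/5·π_3
  normalize: π_0 + π_1 + π_2 + π_3 = 1
Solving the linear system gives exactly π = [278/919, 255/919, 156/919, 230/919].

π = [0.3025, 0.2775, 0.1697, 0.2503]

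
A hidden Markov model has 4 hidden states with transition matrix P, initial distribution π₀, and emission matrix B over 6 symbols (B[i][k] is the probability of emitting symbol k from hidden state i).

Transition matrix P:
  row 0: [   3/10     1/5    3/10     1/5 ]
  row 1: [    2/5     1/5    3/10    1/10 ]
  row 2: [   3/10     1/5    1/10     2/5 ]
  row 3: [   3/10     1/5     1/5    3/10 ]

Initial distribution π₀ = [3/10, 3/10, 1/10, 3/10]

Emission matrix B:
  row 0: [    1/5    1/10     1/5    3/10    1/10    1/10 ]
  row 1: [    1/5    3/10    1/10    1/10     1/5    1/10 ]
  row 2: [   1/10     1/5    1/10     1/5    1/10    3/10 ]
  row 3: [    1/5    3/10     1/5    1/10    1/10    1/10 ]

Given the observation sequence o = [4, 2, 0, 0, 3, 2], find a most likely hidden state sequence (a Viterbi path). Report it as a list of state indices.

t=0: δ = [3.000e-02, 6.000e-02, 1.000e-02, 3.000e-02]  (obs o_0=4)
t=1: δ = [4.800e-03, 1.200e-03, 1.800e-03, 1.800e-03]  ψ = [1, 1, 1, 3]  (obs o_1=2)
t=2: δ = [2.880e-04, 1.920e-04, 1.440e-04, 1.920e-04]  ψ = [0, 0, 0, 0]  (obs o_2=0)
t=3: δ = [1.728e-05, 1.152e-05, 8.640e-06, 1.152e-05]  ψ = [0, 0, 0, 0]  (obs o_3=0)
t=4: δ = [1.555e-06, 3.456e-07, 1.037e-06, 3.456e-07]  ψ = [0, 0, 0, 0]  (obs o_4=3)
t=5: δ = [9.331e-08, 3.110e-08, 4.666e-08, 8.294e-08]  ψ = [0, 0, 0, 2]  (obs o_5=2)
backtrack: best end state = 0; path = [1, 0, 0, 0, 0, 0]

path = [1, 0, 0, 0, 0, 0]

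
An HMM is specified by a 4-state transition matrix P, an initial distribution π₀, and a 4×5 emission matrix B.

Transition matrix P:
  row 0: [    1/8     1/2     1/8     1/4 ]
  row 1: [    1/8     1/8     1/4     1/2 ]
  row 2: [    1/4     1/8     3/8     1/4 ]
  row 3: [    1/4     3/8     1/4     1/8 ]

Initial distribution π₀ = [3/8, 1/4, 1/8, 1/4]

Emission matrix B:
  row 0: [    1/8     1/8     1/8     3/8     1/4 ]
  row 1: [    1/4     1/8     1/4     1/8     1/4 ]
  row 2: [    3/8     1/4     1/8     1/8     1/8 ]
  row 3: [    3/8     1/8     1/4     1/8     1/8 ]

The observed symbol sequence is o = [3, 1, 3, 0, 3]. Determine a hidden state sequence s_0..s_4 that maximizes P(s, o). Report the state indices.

path = [0, 1, 3, 2, 0]

t=0: δ = [1.406e-01, 3.125e-02, 1.562e-02, 3.125e-02]  (obs o_0=3)
t=1: δ = [2.197e-03, 8.789e-03, 4.395e-03, 4.395e-03]  ψ = [0, 0, 0, 0]  (obs o_1=1)
t=2: δ = [4.120e-04, 2.060e-04, 2.747e-04, 5.493e-04]  ψ = [1, 3, 1, 1]  (obs o_2=3)
t=3: δ = [1.717e-05, 5.150e-05, 5.150e-05, 3.862e-05]  ψ = [3, 0, 3, 0]  (obs o_3=0)
t=4: δ = [4.828e-06, 1.810e-06, 2.414e-06, 3.219e-06]  ψ = [2, 3, 2, 1]  (obs o_4=3)
backtrack: best end state = 0; path = [0, 1, 3, 2, 0]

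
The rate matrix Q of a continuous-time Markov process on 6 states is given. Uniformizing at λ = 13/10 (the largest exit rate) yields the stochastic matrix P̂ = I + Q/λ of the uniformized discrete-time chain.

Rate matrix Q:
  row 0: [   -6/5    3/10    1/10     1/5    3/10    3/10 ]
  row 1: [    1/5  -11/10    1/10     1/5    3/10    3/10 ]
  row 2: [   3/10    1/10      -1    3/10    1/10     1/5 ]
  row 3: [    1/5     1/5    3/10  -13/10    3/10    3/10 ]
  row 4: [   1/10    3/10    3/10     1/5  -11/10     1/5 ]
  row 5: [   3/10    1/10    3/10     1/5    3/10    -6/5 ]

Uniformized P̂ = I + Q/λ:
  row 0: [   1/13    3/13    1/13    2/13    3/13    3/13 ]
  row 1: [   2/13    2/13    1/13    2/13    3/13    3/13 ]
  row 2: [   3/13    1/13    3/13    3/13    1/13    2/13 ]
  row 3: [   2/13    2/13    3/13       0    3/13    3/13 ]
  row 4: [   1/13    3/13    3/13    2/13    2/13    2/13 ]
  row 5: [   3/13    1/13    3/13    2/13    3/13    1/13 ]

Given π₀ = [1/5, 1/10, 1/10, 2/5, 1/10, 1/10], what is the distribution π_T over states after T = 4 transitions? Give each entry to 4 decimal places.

π = [0.1551, 0.1526, 0.1834, 0.1457, 0.1881, 0.1751]

t=0: π = [0.2000, 0.1000, 0.1000, 0.4000, 0.1000, 0.1000]
t=1: π = [0.1462, 0.1615, 0.1846, 0.1000, 0.2077, 0.2000]
t=2: π = [0.1562, 0.1515, 0.1834, 0.1527, 0.1864, 0.1698]
t=3: π = [0.1547, 0.1530, 0.1834, 0.1445, 0.1882, 0.1762]
t=4: π = [0.1551, 0.1526, 0.1834, 0.1457, 0.1881, 0.1751]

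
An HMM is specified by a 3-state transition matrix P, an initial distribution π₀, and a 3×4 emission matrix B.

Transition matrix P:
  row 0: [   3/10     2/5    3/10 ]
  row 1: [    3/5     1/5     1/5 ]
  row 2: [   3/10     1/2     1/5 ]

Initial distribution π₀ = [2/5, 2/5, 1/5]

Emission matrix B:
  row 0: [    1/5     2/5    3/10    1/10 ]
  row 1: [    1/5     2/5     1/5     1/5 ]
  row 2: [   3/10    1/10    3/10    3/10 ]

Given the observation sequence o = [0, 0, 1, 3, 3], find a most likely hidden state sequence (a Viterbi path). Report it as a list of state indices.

path = [0, 1, 0, 2, 1]

t=0: δ = [8.000e-02, 8.000e-02, 6.000e-02]  (obs o_0=0)
t=1: δ = [9.600e-03, 6.400e-03, 7.200e-03]  ψ = [1, 0, 0]  (obs o_1=0)
t=2: δ = [1.536e-03, 1.536e-03, 2.880e-04]  ψ = [1, 0, 0]  (obs o_2=1)
t=3: δ = [9.216e-05, 1.229e-04, 1.382e-04]  ψ = [1, 0, 0]  (obs o_3=3)
t=4: δ = [7.373e-06, 1.382e-05, 8.294e-06]  ψ = [1, 2, 0]  (obs o_4=3)
backtrack: best end state = 1; path = [0, 1, 0, 2, 1]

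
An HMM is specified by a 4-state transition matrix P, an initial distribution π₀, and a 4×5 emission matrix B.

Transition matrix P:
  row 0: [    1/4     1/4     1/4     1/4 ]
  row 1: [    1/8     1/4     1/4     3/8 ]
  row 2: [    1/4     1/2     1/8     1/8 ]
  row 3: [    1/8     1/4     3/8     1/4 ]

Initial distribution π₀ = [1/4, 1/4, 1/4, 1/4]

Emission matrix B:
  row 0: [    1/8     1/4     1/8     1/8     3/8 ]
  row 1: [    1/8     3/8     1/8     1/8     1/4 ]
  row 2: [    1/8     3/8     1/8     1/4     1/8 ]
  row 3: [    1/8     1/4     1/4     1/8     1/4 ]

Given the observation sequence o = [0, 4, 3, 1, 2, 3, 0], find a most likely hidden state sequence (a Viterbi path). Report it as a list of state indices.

path = [1, 3, 2, 1, 3, 2, 1]

t=0: δ = [3.125e-02, 3.125e-02, 3.125e-02, 3.125e-02]  (obs o_0=0)
t=1: δ = [2.930e-03, 3.906e-03, 1.465e-03, 2.930e-03]  ψ = [0, 2, 3, 1]  (obs o_1=4)
t=2: δ = [9.155e-05, 1.221e-04, 2.747e-04, 1.831e-04]  ψ = [0, 1, 3, 1]  (obs o_2=3)
t=3: δ = [1.717e-05, 5.150e-05, 2.575e-05, 1.144e-05]  ψ = [2, 2, 3, 1]  (obs o_3=1)
t=4: δ = [8.047e-07, 1.609e-06, 1.609e-06, 4.828e-06]  ψ = [1, 1, 1, 1]  (obs o_4=2)
t=5: δ = [7.544e-08, 1.509e-07, 4.526e-07, 1.509e-07]  ψ = [3, 3, 3, 3]  (obs o_5=3)
t=6: δ = [1.414e-08, 2.829e-08, 7.072e-09, 7.072e-09]  ψ = [2, 2, 2, 1]  (obs o_6=0)
backtrack: best end state = 1; path = [1, 3, 2, 1, 3, 2, 1]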